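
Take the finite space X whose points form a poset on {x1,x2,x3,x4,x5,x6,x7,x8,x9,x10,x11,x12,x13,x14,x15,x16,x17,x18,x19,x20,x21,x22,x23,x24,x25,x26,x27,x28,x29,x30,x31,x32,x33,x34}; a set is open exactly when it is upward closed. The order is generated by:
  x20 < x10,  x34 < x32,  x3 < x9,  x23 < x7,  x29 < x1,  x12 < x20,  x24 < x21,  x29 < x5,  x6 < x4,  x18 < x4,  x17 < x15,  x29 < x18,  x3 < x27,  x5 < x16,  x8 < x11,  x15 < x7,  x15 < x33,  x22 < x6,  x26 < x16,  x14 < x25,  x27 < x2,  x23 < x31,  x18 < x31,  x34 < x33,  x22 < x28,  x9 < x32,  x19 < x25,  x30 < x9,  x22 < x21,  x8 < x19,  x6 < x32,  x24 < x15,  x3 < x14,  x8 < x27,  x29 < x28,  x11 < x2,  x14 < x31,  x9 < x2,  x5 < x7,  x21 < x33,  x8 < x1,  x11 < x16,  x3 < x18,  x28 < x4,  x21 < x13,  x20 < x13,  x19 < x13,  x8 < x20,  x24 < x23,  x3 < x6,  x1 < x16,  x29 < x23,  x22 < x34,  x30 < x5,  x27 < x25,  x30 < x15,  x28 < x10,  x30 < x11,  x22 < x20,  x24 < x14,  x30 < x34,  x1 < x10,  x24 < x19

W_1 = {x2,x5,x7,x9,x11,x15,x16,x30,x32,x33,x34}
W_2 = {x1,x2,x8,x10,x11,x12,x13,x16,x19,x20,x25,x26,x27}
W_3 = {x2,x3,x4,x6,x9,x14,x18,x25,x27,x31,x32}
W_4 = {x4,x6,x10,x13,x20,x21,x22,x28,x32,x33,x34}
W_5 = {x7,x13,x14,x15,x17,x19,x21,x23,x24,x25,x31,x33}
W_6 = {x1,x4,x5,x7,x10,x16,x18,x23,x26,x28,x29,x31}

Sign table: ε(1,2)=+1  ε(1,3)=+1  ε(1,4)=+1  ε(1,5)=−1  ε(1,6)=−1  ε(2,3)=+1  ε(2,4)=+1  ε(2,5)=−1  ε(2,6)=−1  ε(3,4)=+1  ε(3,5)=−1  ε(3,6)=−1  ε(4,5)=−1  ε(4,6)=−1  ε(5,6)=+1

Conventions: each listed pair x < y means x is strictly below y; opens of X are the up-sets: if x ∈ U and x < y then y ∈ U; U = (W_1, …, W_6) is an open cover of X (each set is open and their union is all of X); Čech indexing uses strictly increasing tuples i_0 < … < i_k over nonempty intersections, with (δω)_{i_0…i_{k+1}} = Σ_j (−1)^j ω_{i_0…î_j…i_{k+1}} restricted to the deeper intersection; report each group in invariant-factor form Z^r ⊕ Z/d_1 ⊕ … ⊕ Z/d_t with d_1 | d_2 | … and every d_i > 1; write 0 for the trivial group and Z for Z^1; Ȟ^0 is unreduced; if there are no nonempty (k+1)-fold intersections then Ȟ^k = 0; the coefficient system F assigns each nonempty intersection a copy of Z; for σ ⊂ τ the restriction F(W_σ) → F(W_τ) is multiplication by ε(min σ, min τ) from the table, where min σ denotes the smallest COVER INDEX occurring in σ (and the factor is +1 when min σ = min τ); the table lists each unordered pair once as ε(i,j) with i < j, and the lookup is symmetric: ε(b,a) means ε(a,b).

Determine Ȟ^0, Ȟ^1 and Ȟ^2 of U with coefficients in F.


Ȟ^0(U;F) ≅ Z; Ȟ^1(U;F) ≅ 0; Ȟ^2(U;F) ≅ Z/2

cover nerve:
  W12={x2,x11,x16} W13={x2,x9,x32} W14={x32,x33,x34} W15={x7,x15,x33} W16={x5,x7,x16} W23={x2,x25,x27} W24={x10,x13,x20} W25={x13,x19,x25} W26={x1,x10,x16,x26} W34={x4,x6,x32} W35={x14,x25,x31} W36={x4,x18,x31} W45={x13,x21,x33} W46={x4,x10,x28} W56={x7,x23,x31}
  W123={x2} W126={x16} W134={x32} W145={x33} W156={x7} W235={x25} W245={x13} W246={x10} W346={x4} W356={x31}
C dims 6,15,10; δ0: rk 5, SNF 1^5; δ1: rk 10, SNF 1^9·2
Ȟ^0: (6−5)−0=1 ⇒ Z
Ȟ^1: (15−10)−5=0 ⇒ 0
Ȟ^2: (10−0)−10=0 plus torsion [2] ⇒ Z/2


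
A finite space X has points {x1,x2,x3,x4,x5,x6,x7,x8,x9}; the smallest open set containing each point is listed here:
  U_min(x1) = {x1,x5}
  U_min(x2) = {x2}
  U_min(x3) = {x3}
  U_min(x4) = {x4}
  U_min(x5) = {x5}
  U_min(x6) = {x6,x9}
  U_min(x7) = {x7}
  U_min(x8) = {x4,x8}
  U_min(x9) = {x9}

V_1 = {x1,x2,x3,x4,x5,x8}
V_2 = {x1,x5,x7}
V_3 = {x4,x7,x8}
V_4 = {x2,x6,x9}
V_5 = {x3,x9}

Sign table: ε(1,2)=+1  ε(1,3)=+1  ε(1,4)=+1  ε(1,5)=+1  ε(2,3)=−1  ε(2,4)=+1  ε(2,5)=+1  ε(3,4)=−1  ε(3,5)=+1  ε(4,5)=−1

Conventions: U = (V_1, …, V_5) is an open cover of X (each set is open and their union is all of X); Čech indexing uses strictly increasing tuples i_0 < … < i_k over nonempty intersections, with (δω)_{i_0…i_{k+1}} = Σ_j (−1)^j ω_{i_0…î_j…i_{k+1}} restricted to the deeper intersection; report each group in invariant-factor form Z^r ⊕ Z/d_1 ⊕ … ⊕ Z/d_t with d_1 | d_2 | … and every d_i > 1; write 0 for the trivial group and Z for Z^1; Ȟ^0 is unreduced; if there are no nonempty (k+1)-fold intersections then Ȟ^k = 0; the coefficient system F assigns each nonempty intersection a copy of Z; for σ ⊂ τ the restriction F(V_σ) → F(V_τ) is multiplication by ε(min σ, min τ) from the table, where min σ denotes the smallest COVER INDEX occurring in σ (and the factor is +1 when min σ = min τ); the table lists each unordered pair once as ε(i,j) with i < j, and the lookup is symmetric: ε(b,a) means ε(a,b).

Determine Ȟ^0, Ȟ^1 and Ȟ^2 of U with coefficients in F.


nerve simplices:
  V12={x1,x5} V13={x4,x8} V14={x2} V15={x3} V23={x7} V45={x9}
C dims 5,6; δ0: rk 5, SNF 1^4·2
degree 0: 5−5−0 = 0 → Ȟ^0 ≅ 0
degree 1: 6−0−5 = 1 plus torsion [2] → Ȟ^1 ≅ Z ⊕ Z/2
degree 2: 0−0−0 = 0 → Ȟ^2 ≅ 0

Ȟ^0 ≅ 0, Ȟ^1 ≅ Z ⊕ Z/2 and Ȟ^2 ≅ 0


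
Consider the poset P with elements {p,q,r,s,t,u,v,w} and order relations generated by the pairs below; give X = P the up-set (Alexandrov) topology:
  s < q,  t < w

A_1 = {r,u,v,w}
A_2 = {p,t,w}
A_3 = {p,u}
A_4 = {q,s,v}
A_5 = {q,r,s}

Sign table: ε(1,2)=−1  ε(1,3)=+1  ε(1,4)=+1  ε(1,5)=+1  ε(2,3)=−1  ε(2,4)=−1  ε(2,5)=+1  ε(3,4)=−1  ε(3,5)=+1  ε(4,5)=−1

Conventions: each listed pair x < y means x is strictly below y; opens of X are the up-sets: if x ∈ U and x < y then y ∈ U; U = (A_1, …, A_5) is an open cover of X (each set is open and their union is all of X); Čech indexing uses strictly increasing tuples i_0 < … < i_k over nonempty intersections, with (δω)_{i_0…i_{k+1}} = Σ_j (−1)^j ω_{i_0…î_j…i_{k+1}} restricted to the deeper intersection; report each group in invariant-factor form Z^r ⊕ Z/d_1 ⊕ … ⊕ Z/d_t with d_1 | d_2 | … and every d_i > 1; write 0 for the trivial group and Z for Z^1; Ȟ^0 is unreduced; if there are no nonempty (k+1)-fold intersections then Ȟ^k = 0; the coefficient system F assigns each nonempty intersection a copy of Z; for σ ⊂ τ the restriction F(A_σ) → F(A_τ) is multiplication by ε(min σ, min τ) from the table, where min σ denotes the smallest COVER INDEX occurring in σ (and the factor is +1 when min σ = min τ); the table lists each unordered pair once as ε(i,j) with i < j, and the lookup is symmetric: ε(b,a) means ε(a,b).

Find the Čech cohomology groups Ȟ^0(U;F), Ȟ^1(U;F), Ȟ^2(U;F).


Ȟ^0(U;F) ≅ 0,  Ȟ^1(U;F) ≅ Z ⊕ Z/2,  Ȟ^2(U;F) ≅ 0

nonempty overlaps:
  A12={w} A13={u} A14={v} A15={r} A23={p} A45={q,s}
C dims 5,6; δ0: rk 5, SNF 1^4·2
degree 0: 5−5−0 = 0 → Ȟ^0 ≅ 0
degree 1: 6−0−5 = 1 plus torsion [2] → Ȟ^1 ≅ Z ⊕ Z/2
degree 2: 0−0−0 = 0 → Ȟ^2 ≅ 0


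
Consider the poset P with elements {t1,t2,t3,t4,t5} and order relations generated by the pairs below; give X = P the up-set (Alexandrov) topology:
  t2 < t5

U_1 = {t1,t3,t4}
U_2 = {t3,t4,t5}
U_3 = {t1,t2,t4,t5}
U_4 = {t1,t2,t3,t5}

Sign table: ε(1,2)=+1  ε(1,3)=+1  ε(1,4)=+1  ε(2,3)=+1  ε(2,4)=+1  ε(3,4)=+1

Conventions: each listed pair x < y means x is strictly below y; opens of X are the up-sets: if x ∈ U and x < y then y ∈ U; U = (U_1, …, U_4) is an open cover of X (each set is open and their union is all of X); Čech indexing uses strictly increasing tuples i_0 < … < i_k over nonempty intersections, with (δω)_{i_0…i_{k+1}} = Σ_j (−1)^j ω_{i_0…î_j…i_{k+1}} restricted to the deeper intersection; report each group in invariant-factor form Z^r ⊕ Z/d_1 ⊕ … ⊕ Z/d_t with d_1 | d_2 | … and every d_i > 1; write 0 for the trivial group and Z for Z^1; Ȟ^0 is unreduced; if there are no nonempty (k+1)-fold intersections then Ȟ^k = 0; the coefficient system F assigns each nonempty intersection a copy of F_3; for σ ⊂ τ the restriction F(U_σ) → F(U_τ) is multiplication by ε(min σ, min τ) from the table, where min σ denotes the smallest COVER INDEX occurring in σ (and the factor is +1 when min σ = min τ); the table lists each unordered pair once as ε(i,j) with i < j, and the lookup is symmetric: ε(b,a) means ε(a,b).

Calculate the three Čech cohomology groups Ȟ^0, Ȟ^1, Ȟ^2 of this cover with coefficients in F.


nonempty overlaps:
  U12={t3,t4} U13={t1,t4} U14={t1,t3} U23={t4,t5} U24={t3,t5} U34={t1,t2,t5}
  U123={t4} U124={t3} U134={t1} U234={t5}
C dims 4,6,4; δ0: rk_F3 3; δ1: rk_F3 3
degree 0: 4−3−0 = 1 → Ȟ^0 ≅ Z/3
degree 1: 6−3−3 = 0 → Ȟ^1 ≅ 0
degree 2: 4−0−3 = 1 → Ȟ^2 ≅ Z/3

Ȟ^0 = Z/3,  Ȟ^1 = 0,  Ȟ^2 = Z/3


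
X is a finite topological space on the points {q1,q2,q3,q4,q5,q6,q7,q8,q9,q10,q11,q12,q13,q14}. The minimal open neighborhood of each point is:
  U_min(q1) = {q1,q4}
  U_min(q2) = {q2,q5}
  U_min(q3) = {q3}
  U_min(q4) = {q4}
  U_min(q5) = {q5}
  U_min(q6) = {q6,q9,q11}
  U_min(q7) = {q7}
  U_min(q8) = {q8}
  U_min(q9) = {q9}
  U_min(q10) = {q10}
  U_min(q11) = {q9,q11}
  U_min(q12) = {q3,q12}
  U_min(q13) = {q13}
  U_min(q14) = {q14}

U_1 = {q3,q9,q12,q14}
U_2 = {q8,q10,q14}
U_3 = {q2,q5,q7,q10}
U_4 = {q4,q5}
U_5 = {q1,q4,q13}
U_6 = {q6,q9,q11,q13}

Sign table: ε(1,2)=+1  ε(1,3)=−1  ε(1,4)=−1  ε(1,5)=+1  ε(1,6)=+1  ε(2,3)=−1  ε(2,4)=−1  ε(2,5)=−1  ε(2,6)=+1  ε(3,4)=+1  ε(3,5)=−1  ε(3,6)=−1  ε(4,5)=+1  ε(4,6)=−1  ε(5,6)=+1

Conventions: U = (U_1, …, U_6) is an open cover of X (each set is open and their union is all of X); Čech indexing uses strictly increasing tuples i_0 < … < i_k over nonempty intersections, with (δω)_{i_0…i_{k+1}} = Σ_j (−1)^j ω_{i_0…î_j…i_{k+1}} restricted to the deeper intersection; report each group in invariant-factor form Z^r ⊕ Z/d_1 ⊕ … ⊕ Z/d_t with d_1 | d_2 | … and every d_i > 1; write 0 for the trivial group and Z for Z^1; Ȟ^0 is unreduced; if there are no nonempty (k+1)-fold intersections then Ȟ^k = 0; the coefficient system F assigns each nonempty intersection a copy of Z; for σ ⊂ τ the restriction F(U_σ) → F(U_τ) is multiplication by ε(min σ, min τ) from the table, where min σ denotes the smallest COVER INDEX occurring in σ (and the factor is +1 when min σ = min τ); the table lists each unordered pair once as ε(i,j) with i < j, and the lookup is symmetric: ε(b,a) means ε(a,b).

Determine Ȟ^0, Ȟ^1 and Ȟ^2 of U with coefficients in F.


intersection data:
  U12={q14} U16={q9} U23={q10} U34={q5} U45={q4} U56={q13}
C dims 6,6; δ0: rk 6, SNF 1^5·2
Ȟ^0 = (6 − 6) − 0 = 0, so Ȟ^0 ≅ 0
Ȟ^1 = (6 − 0) − 6 = 0 plus torsion [2], so Ȟ^1 ≅ Z/2
Ȟ^2 = (0 − 0) − 0 = 0, so Ȟ^2 ≅ 0

Ȟ^0(U;F) ≅ 0, Ȟ^1(U;F) ≅ Z/2 and Ȟ^2(U;F) ≅ 0


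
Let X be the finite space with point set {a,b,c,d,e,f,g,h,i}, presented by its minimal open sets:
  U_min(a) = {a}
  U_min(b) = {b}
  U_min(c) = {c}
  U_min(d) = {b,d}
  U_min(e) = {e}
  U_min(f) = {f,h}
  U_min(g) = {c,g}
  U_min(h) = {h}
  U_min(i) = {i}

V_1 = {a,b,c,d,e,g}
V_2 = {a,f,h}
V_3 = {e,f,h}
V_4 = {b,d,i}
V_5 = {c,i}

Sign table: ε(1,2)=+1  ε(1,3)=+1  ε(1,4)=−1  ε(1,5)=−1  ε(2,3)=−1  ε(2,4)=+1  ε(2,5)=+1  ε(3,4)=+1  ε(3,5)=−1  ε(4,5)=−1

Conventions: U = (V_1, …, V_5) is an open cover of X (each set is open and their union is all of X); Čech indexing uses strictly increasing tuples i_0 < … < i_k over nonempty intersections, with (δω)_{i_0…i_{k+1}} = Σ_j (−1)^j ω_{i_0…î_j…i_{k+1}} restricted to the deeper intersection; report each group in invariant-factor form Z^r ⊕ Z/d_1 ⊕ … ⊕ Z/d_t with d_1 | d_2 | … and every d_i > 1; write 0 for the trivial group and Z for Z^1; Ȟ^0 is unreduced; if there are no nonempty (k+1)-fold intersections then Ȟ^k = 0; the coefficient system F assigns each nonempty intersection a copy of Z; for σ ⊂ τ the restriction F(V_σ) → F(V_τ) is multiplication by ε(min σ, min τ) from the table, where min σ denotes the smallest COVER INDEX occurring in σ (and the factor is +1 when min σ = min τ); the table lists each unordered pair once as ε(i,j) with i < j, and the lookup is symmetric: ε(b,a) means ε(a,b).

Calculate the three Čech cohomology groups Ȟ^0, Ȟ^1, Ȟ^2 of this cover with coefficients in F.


Ȟ^0 = 0, Ȟ^1 = Z ⊕ Z/2 and Ȟ^2 = 0

nonempty overlaps:
  V12={a} V13={e} V14={b,d} V15={c} V23={f,h} V45={i}
C dims 5,6; δ0: rk 5, SNF 1^4·2
degree 0: 5−5−0 = 0 → Ȟ^0 ≅ 0
degree 1: 6−0−5 = 1 plus torsion [2] → Ȟ^1 ≅ Z ⊕ Z/2
degree 2: 0−0−0 = 0 → Ȟ^2 ≅ 0


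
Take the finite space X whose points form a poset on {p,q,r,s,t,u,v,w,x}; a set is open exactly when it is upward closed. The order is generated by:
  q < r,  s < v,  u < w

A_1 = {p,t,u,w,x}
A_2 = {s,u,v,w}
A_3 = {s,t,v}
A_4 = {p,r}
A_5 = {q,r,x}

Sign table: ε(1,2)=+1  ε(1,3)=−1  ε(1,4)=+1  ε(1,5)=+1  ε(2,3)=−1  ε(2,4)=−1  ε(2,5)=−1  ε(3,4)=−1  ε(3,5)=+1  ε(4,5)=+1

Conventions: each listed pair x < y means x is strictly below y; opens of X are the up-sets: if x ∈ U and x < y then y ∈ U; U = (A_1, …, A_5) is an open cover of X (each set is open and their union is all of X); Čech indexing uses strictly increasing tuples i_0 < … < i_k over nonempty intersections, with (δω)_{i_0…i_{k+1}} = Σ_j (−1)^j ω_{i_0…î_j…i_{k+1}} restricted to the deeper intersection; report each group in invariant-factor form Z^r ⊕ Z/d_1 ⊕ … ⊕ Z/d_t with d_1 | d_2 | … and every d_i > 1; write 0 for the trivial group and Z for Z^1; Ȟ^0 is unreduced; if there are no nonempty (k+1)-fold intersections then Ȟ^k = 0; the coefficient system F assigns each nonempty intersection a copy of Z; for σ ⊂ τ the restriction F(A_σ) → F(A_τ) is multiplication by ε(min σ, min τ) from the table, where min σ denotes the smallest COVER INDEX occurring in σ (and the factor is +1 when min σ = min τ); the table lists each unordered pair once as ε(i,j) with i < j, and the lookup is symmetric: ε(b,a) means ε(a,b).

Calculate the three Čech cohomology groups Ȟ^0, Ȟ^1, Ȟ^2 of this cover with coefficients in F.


Ȟ^0(U;F) ≅ Z,  Ȟ^1(U;F) ≅ Z^2,  Ȟ^2(U;F) ≅ 0

nonempty intersections:
  A12={u,w} A13={t} A14={p} A15={x} A23={s,v} A45={r}
C dims 5,6; δ0: rk 4, SNF 1^4
Ȟ^0: (5−4)−0=1 ⇒ Z
Ȟ^1: (6−0)−4=2 ⇒ Z^2
Ȟ^2: (0−0)−0=0 ⇒ 0


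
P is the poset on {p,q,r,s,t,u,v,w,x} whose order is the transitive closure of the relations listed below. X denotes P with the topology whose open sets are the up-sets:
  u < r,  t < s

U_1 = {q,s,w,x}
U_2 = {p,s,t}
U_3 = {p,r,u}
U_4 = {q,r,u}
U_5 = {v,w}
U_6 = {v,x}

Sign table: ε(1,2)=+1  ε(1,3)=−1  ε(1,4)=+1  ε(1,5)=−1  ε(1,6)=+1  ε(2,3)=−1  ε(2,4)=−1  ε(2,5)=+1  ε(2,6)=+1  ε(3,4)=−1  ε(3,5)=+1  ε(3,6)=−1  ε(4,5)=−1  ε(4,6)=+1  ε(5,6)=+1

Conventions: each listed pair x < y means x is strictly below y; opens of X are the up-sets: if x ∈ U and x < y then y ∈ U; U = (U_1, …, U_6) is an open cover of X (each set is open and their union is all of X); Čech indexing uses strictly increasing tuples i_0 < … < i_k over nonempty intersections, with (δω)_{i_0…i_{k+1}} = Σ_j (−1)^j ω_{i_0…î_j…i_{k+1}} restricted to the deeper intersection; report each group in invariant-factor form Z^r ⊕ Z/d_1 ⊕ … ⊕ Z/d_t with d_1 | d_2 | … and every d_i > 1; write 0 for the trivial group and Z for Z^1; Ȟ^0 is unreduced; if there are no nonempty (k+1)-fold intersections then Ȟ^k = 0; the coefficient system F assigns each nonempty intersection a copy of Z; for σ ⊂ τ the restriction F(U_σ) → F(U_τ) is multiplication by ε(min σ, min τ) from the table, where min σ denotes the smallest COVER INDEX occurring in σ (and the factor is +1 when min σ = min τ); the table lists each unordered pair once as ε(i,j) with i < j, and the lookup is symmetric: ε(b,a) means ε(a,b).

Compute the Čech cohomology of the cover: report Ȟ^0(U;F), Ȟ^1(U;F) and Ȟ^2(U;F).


intersection data:
  U12={s} U14={q} U15={w} U16={x} U23={p} U34={r,u} U56={v}
C dims 6,7; δ0: rk 6, SNF 1^5·2
Ȟ^0 = (6 − 6) − 0 = 0, so Ȟ^0 ≅ 0
Ȟ^1 = (7 − 0) − 6 = 1 plus torsion [2], so Ȟ^1 ≅ Z ⊕ Z/2
Ȟ^2 = (0 − 0) − 0 = 0, so Ȟ^2 ≅ 0

Ȟ^0 = 0, Ȟ^1 = Z ⊕ Z/2 and Ȟ^2 = 0


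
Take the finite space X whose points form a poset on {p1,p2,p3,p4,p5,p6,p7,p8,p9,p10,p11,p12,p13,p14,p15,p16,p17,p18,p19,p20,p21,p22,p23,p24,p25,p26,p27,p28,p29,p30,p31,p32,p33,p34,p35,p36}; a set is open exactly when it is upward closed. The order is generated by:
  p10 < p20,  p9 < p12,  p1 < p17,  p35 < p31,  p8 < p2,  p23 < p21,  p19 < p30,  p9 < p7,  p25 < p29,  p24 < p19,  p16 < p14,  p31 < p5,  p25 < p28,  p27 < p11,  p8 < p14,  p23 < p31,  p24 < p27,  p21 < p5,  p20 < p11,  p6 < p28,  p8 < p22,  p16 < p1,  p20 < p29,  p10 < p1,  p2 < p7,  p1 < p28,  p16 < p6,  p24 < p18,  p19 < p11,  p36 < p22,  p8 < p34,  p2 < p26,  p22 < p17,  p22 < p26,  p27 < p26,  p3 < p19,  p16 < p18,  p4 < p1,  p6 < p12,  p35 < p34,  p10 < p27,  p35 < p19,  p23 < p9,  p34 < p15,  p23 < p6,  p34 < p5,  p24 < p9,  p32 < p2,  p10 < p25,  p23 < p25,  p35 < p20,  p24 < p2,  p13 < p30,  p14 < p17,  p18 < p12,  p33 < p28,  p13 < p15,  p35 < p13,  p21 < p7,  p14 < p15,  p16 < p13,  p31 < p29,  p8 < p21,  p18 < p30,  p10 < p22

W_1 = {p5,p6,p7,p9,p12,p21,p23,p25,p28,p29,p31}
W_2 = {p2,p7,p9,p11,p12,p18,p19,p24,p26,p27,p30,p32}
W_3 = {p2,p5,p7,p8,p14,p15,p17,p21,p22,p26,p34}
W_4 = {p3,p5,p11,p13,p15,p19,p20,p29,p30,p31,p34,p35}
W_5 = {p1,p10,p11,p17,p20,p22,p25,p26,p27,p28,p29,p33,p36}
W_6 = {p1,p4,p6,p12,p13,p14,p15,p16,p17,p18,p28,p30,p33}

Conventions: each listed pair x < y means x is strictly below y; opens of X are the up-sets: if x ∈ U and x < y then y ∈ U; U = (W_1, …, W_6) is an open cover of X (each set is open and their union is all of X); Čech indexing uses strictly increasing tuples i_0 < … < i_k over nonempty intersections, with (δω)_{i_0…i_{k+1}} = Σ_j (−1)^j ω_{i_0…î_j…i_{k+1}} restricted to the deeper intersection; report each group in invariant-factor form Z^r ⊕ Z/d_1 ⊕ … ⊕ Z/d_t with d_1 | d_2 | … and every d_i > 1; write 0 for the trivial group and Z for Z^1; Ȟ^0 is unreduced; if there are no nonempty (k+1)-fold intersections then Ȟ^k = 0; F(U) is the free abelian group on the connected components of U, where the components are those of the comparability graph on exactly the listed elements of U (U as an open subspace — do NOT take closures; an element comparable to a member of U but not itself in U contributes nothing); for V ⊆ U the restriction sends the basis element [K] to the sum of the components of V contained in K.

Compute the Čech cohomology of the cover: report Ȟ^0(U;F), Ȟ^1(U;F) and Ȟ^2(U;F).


intersection data:
  W12={p7,p9,p12} W13={p5,p7,p21} W14={p5,p29,p31} W15={p25,p28,p29} W16={p6,p12,p28} W23={p2,p7,p26} W24={p11,p19,p30} W25={p11,p26,p27} W26={p12,p18,p30} W34={p5,p15,p34} W35={p17,p22,p26} W36={p14,p15,p17} W45={p11,p20,p29} W46={p13,p15,p30} W56={p1,p17,p28,p33}
  W123={p7} W126={p12} W134={p5} W145={p29} W156={p28} W235={p26} W245={p11} W246={p30} W346={p15} W356={p17}
components per intersection:
  W1: {p5,p6,p7,p9,p12,p21,p23,p25,p28,p29,p31}
  W2: {p2,p7,p9,p11,p12,p18,p19,p24,p26,p27,p30,p32}
  W3: {p2,p5,p7,p8,p14,p15,p17,p21,p22,p26,p34}
  W4: {p3,p5,p11,p13,p15,p19,p20,p29,p30,p31,p34,p35}
  W5: {p1,p10,p11,p17,p20,p22,p25,p26,p27,p28,p29,p33,p36}
  W6: {p1,p4,p6,p12,p13,p14,p15,p16,p17,p18,p28,p30,p33}
  W12: {p7,p9,p12}
  W13: {p5,p7,p21}
  W14: {p5,p29,p31}
  W15: {p25,p28,p29}
  W16: {p6,p12,p28}
  W23: {p2,p7,p26}
  W24: {p11,p19,p30}
  W25: {p11,p26,p27}
  W26: {p12,p18,p30}
  W34: {p5,p15,p34}
  W35: {p17,p22,p26}
  W36: {p14,p15,p17}
  W45: {p11,p20,p29}
  W46: {p13,p15,p30}
  W56: {p1,p17,p28,p33}
  W123: {p7}
  W126: {p12}
  W134: {p5}
  W145: {p29}
  W156: {p28}
  W235: {p26}
  W245: {p11}
  W246: {p30}
  W346: {p15}
  W356: {p17}
C dims 6,15,10; δ0: rk 5, SNF 1^5; δ1: rk 10, SNF 1^9·2
Ȟ^0 = (6 − 5) − 0 = 1, so Ȟ^0 ≅ Z
Ȟ^1 = (15 − 10) − 5 = 0, so Ȟ^1 ≅ 0
Ȟ^2 = (10 − 0) − 10 = 0 plus torsion [2], so Ȟ^2 ≅ Z/2

Ȟ^0(U;F) ≅ Z,  Ȟ^1(U;F) ≅ 0,  Ȟ^2(U;F) ≅ Z/2


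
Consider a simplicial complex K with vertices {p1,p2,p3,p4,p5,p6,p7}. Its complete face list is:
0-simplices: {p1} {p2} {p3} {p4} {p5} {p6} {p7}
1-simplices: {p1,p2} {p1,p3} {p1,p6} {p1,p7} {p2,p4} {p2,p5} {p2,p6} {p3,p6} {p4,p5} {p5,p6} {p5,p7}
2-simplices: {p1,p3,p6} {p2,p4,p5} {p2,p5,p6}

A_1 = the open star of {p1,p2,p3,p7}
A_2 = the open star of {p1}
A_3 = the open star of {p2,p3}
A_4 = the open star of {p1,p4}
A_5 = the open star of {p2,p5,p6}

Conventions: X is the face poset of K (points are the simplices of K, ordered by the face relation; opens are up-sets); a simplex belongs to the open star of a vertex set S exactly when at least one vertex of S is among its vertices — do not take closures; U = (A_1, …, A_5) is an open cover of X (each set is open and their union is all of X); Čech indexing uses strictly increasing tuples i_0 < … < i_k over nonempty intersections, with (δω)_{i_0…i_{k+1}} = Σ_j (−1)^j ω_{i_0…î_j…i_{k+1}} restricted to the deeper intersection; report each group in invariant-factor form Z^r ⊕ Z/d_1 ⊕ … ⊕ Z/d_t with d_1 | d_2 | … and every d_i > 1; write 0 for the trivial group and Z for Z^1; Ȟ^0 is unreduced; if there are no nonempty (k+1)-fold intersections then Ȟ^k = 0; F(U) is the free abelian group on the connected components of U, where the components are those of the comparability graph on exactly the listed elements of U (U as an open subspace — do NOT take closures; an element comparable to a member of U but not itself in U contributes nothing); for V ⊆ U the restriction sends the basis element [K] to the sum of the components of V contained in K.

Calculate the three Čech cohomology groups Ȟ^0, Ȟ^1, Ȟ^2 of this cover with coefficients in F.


Ȟ^0(U;F) ≅ Z, Ȟ^1(U;F) ≅ Z^2, Ȟ^2(U;F) ≅ 0

nonempty intersections:
  A1={{p1},{p2},{p3},{p7},{p1,p2},{p1,p3},{p1,p6},{p1,p7},{p2,p4},{p2,p5},{p2,p6},{p3,p6},{p5,p7},{p1,p3,p6},{p2,p4,p5},{p2,p5,p6}} A2={{p1},{p1,p2},{p1,p3},{p1,p6},{p1,p7},{p1,p3,p6}} A3={{p2},{p3},{p1,p2},{p1,p3},{p2,p4},{p2,p5},{p2,p6},{p3,p6},{p1,p3,p6},{p2,p4,p5},{p2,p5,p6}} A4={{p1},{p4},{p1,p2},{p1,p3},{p1,p6},{p1,p7},{p2,p4},{p4,p5},{p1,p3,p6},{p2,p4,p5}} A5={{p2},{p5},{p6},{p1,p2},{p1,p6},{p2,p4},{p2,p5},{p2,p6},{p3,p6},{p4,p5},{p5,p6},{p5,p7},{p1,p3,p6},{p2,p4,p5},{p2,p5,p6}}
  A12={{p1},{p1,p2},{p1,p3},{p1,p6},{p1,p7},{p1,p3,p6}} A13={{p2},{p3},{p1,p2},{p1,p3},{p2,p4},{p2,p5},{p2,p6},{p3,p6},{p1,p3,p6},{p2,p4,p5},{p2,p5,p6}} A14={{p1},{p1,p2},{p1,p3},{p1,p6},{p1,p7},{p2,p4},{p1,p3,p6},{p2,p4,p5}} A15={{p2},{p1,p2},{p1,p6},{p2,p4},{p2,p5},{p2,p6},{p3,p6},{p5,p7},{p1,p3,p6},{p2,p4,p5},{p2,p5,p6}} A23={{p1,p2},{p1,p3},{p1,p3,p6}} A24={{p1},{p1,p2},{p1,p3},{p1,p6},{p1,p7},{p1,p3,p6}} A25={{p1,p2},{p1,p6},{p1,p3,p6}} A34={{p1,p2},{p1,p3},{p2,p4},{p1,p3,p6},{p2,p4,p5}} A35={{p2},{p1,p2},{p2,p4},{p2,p5},{p2,p6},{p3,p6},{p1,p3,p6},{p2,p4,p5},{p2,p5,p6}} A45={{p1,p2},{p1,p6},{p2,p4},{p4,p5},{p1,p3,p6},{p2,p4,p5}}
  A123={{p1,p2},{p1,p3},{p1,p3,p6}} A124={{p1},{p1,p2},{p1,p3},{p1,p6},{p1,p7},{p1,p3,p6}} A125={{p1,p2},{p1,p6},{p1,p3,p6}} A134={{p1,p2},{p1,p3},{p2,p4},{p1,p3,p6},{p2,p4,p5}} A135={{p2},{p1,p2},{p2,p4},{p2,p5},{p2,p6},{p3,p6},{p1,p3,p6},{p2,p4,p5},{p2,p5,p6}} A145={{p1,p2},{p1,p6},{p2,p4},{p1,p3,p6},{p2,p4,p5}} A234={{p1,p2},{p1,p3},{p1,p3,p6}} A235={{p1,p2},{p1,p3,p6}} A245={{p1,p2},{p1,p6},{p1,p3,p6}} A345={{p1,p2},{p2,p4},{p1,p3,p6},{p2,p4,p5}}
  A1234={{p1,p2},{p1,p3},{p1,p3,p6}} A1235={{p1,p2},{p1,p3,p6}} A1245={{p1,p2},{p1,p6},{p1,p3,p6}} A1345={{p1,p2},{p2,p4},{p1,p3,p6},{p2,p4,p5}} A2345={{p1,p2},{p1,p3,p6}}
  A12345={{p1,p2},{p1,p3,p6}}
components per intersection:
  A1: {{p1},{p2},{p3},{p7},{p1,p2},{p1,p3},{p1,p6},{p1,p7},{p2,p4},{p2,p5},{p2,p6},{p3,p6},{p5,p7},{p1,p3,p6},{p2,p4,p5},{p2,p5,p6}}
  A2: {{p1},{p1,p2},{p1,p3},{p1,p6},{p1,p7},{p1,p3,p6}}
  A3: {{p2},{p1,p2},{p2,p4},{p2,p5},{p2,p6},{p2,p4,p5},{p2,p5,p6}} {{p3},{p1,p3},{p3,p6},{p1,p3,p6}}
  A4: {{p1},{p1,p2},{p1,p3},{p1,p6},{p1,p7},{p1,p3,p6}} {{p4},{p2,p4},{p4,p5},{p2,p4,p5}}
  A5: {{p2},{p5},{p6},{p1,p2},{p1,p6},{p2,p4},{p2,p5},{p2,p6},{p3,p6},{p4,p5},{p5,p6},{p5,p7},{p1,p3,p6},{p2,p4,p5},{p2,p5,p6}}
  A12: {{p1},{p1,p2},{p1,p3},{p1,p6},{p1,p7},{p1,p3,p6}}
  A13: {{p2},{p1,p2},{p2,p4},{p2,p5},{p2,p6},{p2,p4,p5},{p2,p5,p6}} {{p3},{p1,p3},{p3,p6},{p1,p3,p6}}
  A14: {{p1},{p1,p2},{p1,p3},{p1,p6},{p1,p7},{p1,p3,p6}} {{p2,p4},{p2,p4,p5}}
  A15: {{p2},{p1,p2},{p2,p4},{p2,p5},{p2,p6},{p2,p4,p5},{p2,p5,p6}} {{p1,p6},{p3,p6},{p1,p3,p6}} {{p5,p7}}
  A23: {{p1,p2}} {{p1,p3},{p1,p3,p6}}
  A24: {{p1},{p1,p2},{p1,p3},{p1,p6},{p1,p7},{p1,p3,p6}}
  A25: {{p1,p2}} {{p1,p6},{p1,p3,p6}}
  A34: {{p1,p2}} {{p1,p3},{p1,p3,p6}} {{p2,p4},{p2,p4,p5}}
  A35: {{p2},{p1,p2},{p2,p4},{p2,p5},{p2,p6},{p2,p4,p5},{p2,p5,p6}} {{p3,p6},{p1,p3,p6}}
  A45: {{p1,p2}} {{p1,p6},{p1,p3,p6}} {{p2,p4},{p4,p5},{p2,p4,p5}}
  A123: {{p1,p2}} {{p1,p3},{p1,p3,p6}}
  A124: {{p1},{p1,p2},{p1,p3},{p1,p6},{p1,p7},{p1,p3,p6}}
  A125: {{p1,p2}} {{p1,p6},{p1,p3,p6}}
  A134: {{p1,p2}} {{p1,p3},{p1,p3,p6}} {{p2,p4},{p2,p4,p5}}
  A135: {{p2},{p1,p2},{p2,p4},{p2,p5},{p2,p6},{p2,p4,p5},{p2,p5,p6}} {{p3,p6},{p1,p3,p6}}
  A145: {{p1,p2}} {{p1,p6},{p1,p3,p6}} {{p2,p4},{p2,p4,p5}}
  A234: {{p1,p2}} {{p1,p3},{p1,p3,p6}}
  A235: {{p1,p2}} {{p1,p3,p6}}
  A245: {{p1,p2}} {{p1,p6},{p1,p3,p6}}
  A345: {{p1,p2}} {{p2,p4},{p2,p4,p5}} {{p1,p3,p6}}
  A1234: {{p1,p2}} {{p1,p3},{p1,p3,p6}}
  A1235: {{p1,p2}} {{p1,p3,p6}}
  A1245: {{p1,p2}} {{p1,p6},{p1,p3,p6}}
  A1345: {{p1,p2}} {{p2,p4},{p2,p4,p5}} {{p1,p3,p6}}
  A2345: {{p1,p2}} {{p1,p3,p6}}
  A12345: {{p1,p2}} {{p1,p3,p6}}
C dims 7,21,22,11; δ0: rk 6, SNF 1^6; δ1: rk 13, SNF 1^13; δ2: rk 9, SNF 1^9
Ȟ^0: (7−6)−0=1 ⇒ Z
Ȟ^1: (21−13)−6=2 ⇒ Z^2
Ȟ^2: (22−9)−13=0 ⇒ 0


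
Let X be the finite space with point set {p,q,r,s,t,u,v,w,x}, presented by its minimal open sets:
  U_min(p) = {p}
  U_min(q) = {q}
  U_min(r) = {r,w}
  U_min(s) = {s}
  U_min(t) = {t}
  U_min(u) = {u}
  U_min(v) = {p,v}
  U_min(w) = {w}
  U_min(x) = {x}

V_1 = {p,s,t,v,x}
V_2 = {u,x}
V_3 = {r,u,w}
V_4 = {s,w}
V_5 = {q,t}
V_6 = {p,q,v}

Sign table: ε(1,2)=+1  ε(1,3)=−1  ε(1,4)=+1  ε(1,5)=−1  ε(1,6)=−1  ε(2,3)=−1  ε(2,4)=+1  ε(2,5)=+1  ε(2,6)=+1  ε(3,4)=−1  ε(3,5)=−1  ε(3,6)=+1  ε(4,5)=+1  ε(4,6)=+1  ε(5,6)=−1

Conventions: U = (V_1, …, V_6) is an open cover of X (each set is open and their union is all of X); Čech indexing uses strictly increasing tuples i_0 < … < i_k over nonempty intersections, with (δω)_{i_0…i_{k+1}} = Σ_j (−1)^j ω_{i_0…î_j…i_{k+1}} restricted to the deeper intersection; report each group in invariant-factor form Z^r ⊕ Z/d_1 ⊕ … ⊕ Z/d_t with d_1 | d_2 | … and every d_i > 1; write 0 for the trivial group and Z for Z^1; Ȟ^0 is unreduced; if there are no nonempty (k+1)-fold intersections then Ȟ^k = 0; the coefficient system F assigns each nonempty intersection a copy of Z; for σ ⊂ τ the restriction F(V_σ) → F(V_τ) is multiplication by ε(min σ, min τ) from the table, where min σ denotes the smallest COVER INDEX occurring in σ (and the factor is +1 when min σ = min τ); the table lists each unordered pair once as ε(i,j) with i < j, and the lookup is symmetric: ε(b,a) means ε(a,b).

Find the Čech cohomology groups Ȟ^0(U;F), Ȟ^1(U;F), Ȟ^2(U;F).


nonempty intersections:
  V12={x} V14={s} V15={t} V16={p,v} V23={u} V34={w} V56={q}
C dims 6,7; δ0: rk 6, SNF 1^5·2
Ȟ^0: (6−6)−0=0 ⇒ 0
Ȟ^1: (7−0)−6=1 plus torsion [2] ⇒ Z ⊕ Z/2
Ȟ^2: (0−0)−0=0 ⇒ 0

Ȟ^0 = 0, Ȟ^1 = Z ⊕ Z/2 and Ȟ^2 = 0


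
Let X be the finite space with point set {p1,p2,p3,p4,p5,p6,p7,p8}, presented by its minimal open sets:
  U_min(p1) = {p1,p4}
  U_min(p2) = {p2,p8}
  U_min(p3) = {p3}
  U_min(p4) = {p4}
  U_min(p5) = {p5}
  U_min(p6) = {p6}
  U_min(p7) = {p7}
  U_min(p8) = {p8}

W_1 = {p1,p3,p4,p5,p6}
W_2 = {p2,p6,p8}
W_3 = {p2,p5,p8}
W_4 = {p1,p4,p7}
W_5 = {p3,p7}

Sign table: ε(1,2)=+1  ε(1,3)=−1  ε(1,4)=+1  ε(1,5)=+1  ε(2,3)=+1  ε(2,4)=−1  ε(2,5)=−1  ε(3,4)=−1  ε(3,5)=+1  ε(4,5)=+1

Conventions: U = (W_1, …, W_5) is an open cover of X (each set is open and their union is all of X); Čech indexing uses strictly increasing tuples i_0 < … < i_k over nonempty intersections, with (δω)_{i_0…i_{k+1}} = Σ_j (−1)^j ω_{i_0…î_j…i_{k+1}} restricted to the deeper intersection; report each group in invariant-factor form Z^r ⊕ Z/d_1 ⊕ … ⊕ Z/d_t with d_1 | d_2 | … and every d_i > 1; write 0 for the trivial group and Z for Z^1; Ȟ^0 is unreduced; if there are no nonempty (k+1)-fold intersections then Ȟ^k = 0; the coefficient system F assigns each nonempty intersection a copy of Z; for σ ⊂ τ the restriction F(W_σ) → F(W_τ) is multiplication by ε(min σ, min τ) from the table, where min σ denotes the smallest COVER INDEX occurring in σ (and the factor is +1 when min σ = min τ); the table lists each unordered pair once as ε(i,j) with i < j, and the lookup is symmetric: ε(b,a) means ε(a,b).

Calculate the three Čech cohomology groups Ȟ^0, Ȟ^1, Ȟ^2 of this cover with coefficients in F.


Ȟ^0(U;F) ≅ 0, Ȟ^1(U;F) ≅ Z ⊕ Z/2, Ȟ^2(U;F) ≅ 0

nonempty intersections:
  W12={p6} W13={p5} W14={p1,p4} W15={p3} W23={p2,p8} W45={p7}
C dims 5,6; δ0: rk 5, SNF 1^4·2
Ȟ^0: (5−5)−0=0 ⇒ 0
Ȟ^1: (6−0)−5=1 plus torsion [2] ⇒ Z ⊕ Z/2
Ȟ^2: (0−0)−0=0 ⇒ 0


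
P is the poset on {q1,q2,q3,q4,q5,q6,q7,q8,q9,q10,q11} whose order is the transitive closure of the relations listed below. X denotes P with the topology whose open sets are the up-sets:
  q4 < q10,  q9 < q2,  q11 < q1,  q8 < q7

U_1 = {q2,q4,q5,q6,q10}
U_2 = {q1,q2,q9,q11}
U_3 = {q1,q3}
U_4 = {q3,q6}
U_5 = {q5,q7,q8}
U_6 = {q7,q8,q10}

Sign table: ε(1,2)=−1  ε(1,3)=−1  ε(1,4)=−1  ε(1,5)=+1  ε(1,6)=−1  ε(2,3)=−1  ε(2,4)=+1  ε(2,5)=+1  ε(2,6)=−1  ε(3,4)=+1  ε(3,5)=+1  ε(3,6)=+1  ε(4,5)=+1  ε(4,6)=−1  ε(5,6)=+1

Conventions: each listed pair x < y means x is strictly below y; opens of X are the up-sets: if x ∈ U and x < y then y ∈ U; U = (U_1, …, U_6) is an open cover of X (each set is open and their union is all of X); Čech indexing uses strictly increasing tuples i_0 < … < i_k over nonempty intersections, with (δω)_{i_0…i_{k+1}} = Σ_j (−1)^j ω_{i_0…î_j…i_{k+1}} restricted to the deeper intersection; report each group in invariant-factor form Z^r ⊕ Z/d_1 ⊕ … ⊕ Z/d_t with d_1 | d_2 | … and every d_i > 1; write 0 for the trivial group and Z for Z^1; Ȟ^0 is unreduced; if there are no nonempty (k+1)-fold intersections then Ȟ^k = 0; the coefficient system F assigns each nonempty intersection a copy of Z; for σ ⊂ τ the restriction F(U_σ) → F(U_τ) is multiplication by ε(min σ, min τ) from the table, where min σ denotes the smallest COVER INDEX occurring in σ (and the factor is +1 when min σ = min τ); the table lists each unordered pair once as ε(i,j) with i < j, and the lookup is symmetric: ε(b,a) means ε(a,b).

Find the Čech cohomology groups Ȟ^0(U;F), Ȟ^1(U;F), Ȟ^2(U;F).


nerve simplices:
  U12={q2} U14={q6} U15={q5} U16={q10} U23={q1} U34={q3} U56={q7,q8}
C dims 6,7; δ0: rk 6, SNF 1^5·2
degree 0: 6−6−0 = 0 → Ȟ^0 ≅ 0
degree 1: 7−0−6 = 1 plus torsion [2] → Ȟ^1 ≅ Z ⊕ Z/2
degree 2: 0−0−0 = 0 → Ȟ^2 ≅ 0

Ȟ^0 = 0,  Ȟ^1 = Z ⊕ Z/2,  Ȟ^2 = 0


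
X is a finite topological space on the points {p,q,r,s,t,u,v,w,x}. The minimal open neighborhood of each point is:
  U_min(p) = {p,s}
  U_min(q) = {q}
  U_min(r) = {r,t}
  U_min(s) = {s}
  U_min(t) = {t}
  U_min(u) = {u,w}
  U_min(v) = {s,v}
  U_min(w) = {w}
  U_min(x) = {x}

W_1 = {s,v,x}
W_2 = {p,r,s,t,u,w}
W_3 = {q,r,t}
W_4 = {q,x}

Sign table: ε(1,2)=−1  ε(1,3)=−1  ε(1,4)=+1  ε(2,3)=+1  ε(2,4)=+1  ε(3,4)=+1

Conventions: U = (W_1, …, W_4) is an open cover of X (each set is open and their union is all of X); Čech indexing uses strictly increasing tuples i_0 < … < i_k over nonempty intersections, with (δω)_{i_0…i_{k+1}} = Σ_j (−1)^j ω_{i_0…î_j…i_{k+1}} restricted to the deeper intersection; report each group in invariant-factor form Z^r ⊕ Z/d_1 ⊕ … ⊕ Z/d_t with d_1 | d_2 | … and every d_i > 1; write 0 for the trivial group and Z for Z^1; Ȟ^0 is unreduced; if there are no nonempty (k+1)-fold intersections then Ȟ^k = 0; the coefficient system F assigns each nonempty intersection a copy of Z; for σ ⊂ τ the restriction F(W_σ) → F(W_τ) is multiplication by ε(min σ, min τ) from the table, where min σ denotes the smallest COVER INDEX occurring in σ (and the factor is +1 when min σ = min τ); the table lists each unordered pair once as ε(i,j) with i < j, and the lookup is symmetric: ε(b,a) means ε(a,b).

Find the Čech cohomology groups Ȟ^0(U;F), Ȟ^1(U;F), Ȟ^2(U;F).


cover nerve:
  W12={s} W14={x} W23={r,t} W34={q}
C dims 4,4; δ0: rk 4, SNF 1^3·2
Ȟ^0: (4−4)−0=0 ⇒ 0
Ȟ^1: (4−0)−4=0 plus torsion [2] ⇒ Z/2
Ȟ^2: (0−0)−0=0 ⇒ 0

Ȟ^0 ≅ 0,  Ȟ^1 ≅ Z/2,  Ȟ^2 ≅ 0


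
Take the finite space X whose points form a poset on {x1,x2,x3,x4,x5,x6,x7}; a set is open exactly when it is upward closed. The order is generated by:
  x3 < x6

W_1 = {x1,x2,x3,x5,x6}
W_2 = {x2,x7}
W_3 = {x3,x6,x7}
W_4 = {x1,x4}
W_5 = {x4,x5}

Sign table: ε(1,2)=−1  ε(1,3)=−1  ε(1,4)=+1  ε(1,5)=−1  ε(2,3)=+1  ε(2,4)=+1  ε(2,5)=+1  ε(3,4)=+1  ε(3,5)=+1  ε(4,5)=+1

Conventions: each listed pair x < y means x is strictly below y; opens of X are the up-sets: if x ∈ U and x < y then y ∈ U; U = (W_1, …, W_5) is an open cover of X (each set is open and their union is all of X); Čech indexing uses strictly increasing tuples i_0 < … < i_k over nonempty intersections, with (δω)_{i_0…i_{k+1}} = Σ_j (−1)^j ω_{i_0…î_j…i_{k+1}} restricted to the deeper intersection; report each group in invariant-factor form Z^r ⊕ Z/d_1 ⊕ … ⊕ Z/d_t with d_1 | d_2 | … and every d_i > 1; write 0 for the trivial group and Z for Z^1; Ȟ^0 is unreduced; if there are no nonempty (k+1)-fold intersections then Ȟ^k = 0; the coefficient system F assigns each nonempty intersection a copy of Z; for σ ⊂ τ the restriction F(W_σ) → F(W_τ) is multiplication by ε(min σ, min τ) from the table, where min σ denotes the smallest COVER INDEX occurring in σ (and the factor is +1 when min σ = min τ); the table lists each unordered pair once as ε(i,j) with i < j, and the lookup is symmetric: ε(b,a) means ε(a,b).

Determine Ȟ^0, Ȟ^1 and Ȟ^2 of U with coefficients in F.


Ȟ^0 ≅ 0, Ȟ^1 ≅ Z ⊕ Z/2 and Ȟ^2 ≅ 0

nonempty intersections:
  W12={x2} W13={x3,x6} W14={x1} W15={x5} W23={x7} W45={x4}
C dims 5,6; δ0: rk 5, SNF 1^4·2
Ȟ^0: (5−5)−0=0 ⇒ 0
Ȟ^1: (6−0)−5=1 plus torsion [2] ⇒ Z ⊕ Z/2
Ȟ^2: (0−0)−0=0 ⇒ 0


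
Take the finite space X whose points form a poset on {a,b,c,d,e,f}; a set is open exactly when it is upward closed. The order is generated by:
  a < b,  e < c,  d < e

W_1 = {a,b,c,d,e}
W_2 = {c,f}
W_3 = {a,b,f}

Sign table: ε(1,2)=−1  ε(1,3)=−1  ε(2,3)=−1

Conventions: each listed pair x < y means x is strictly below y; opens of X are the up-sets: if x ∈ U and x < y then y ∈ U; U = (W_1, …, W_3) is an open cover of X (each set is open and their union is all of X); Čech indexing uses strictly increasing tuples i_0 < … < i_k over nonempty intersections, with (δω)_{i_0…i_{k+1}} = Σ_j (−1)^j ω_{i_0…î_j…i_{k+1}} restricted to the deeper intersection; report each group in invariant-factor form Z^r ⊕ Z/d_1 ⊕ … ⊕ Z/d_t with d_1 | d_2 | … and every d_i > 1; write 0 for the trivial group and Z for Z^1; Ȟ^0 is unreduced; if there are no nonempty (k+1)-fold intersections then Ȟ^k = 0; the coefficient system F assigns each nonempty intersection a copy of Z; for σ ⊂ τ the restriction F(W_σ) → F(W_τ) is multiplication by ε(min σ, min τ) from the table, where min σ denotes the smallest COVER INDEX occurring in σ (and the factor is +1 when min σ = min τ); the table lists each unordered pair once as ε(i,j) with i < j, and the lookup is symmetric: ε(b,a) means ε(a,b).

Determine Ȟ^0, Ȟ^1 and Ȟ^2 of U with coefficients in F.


cover nerve:
  W12={c} W13={a,b} W23={f}
C dims 3,3; δ0: rk 3, SNF 1^2·2
Ȟ^0: (3−3)−0=0 ⇒ 0
Ȟ^1: (3−0)−3=0 plus torsion [2] ⇒ Z/2
Ȟ^2: (0−0)−0=0 ⇒ 0

Ȟ^0 = 0, Ȟ^1 = Z/2, Ȟ^2 = 0


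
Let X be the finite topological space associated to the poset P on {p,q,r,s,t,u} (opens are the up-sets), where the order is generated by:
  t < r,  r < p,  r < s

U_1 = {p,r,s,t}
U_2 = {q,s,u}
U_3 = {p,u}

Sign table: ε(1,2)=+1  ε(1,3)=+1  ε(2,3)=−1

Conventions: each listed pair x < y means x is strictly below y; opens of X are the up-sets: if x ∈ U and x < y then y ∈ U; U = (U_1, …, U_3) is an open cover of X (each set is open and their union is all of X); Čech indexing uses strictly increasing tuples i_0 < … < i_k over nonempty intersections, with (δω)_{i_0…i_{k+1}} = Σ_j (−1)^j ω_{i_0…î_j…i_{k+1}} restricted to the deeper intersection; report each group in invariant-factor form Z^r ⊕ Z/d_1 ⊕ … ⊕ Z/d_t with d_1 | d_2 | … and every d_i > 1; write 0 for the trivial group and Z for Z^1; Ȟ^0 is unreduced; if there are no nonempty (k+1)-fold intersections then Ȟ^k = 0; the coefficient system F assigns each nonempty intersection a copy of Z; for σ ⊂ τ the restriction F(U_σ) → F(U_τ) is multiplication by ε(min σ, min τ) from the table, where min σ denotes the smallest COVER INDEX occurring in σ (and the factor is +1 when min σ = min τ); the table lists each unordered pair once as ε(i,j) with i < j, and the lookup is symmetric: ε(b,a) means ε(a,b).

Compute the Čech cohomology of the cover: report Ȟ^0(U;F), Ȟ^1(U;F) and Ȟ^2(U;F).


Ȟ^0(U;F) ≅ 0, Ȟ^1(U;F) ≅ Z/2 and Ȟ^2(U;F) ≅ 0

nonempty intersections:
  U12={s} U13={p} U23={u}
C dims 3,3; δ0: rk 3, SNF 1^2·2
Ȟ^0: (3−3)−0=0 ⇒ 0
Ȟ^1: (3−0)−3=0 plus torsion [2] ⇒ Z/2
Ȟ^2: (0−0)−0=0 ⇒ 0


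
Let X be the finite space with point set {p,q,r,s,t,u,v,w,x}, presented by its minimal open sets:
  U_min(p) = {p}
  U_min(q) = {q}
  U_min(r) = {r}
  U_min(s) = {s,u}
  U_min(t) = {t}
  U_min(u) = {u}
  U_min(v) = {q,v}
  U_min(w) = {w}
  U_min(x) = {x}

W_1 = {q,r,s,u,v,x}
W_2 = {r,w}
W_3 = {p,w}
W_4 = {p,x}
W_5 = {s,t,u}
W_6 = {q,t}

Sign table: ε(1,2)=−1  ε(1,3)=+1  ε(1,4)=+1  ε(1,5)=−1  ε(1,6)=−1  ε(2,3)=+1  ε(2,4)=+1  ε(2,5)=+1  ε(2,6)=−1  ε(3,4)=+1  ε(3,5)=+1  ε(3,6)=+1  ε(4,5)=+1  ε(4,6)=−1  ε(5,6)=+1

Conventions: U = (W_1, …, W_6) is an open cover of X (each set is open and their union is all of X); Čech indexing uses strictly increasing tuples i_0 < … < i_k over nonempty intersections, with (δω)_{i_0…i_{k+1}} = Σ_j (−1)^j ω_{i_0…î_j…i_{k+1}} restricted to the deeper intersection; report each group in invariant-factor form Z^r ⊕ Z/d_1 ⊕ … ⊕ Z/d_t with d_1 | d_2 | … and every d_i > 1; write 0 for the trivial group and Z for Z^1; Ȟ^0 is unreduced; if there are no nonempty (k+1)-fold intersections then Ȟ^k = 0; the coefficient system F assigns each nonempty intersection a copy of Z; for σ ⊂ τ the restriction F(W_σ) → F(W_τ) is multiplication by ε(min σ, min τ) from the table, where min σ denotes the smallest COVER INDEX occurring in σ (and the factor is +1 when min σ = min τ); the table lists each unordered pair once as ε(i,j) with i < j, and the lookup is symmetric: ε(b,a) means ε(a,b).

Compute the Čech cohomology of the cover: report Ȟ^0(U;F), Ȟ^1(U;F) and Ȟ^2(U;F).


Ȟ^0 = 0, Ȟ^1 = Z ⊕ Z/2 and Ȟ^2 = 0

nerve simplices:
  W12={r} W14={x} W15={s,u} W16={q} W23={w} W34={p} W56={t}
C dims 6,7; δ0: rk 6, SNF 1^5·2
degree 0: 6−6−0 = 0 → Ȟ^0 ≅ 0
degree 1: 7−0−6 = 1 plus torsion [2] → Ȟ^1 ≅ Z ⊕ Z/2
degree 2: 0−0−0 = 0 → Ȟ^2 ≅ 0


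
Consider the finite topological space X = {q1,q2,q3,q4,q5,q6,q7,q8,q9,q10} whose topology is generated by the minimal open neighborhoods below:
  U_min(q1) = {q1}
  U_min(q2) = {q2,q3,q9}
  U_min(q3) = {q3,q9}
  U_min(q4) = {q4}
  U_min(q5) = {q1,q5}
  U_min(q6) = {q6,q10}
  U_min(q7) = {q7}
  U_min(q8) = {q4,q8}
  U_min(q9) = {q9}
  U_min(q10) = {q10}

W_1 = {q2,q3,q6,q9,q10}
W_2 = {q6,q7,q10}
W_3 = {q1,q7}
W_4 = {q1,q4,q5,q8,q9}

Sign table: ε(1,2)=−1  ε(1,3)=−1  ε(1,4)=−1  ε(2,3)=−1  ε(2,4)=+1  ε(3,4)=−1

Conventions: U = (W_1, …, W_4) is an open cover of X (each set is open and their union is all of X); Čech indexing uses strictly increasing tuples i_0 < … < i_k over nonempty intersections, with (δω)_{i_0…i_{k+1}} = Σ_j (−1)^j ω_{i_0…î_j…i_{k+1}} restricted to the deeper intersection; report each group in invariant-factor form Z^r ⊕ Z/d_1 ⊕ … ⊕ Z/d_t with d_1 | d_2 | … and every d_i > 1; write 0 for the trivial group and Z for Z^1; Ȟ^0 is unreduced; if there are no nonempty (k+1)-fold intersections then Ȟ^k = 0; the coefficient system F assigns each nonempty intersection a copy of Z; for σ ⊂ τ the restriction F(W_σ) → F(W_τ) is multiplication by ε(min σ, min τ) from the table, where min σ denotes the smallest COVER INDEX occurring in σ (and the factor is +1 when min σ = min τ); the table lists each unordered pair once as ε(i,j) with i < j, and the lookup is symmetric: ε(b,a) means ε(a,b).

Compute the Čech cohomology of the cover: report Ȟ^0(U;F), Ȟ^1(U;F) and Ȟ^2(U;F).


cover nerve:
  W12={q6,q10} W14={q9} W23={q7} W34={q1}
C dims 4,4; δ0: rk 3, SNF 1^3
Ȟ^0: (4−3)−0=1 ⇒ Z
Ȟ^1: (4−0)−3=1 ⇒ Z
Ȟ^2: (0−0)−0=0 ⇒ 0

Ȟ^0 ≅ Z, Ȟ^1 ≅ Z and Ȟ^2 ≅ 0
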